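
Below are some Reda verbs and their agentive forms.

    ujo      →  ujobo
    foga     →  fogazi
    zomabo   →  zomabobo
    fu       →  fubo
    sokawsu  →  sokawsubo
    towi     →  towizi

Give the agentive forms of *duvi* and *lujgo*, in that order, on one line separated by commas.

duvizi, lujgobo

The suffix is conditioned by the last vowel: -bo when the last vowel of the stem is a rounded vowel (*ujo*, *zomabo*, *fu*, *sokawsu*); -zi when the last vowel of the stem is an unrounded vowel (*foga*, *towi*).
*duvi* — last vowel /i/ (an unrounded vowel) → -zi → *duvizi*.
The last vowel of *lujgo* is /o/, which is a rounded vowel, so the suffix is -bo, giving *lujgobo*.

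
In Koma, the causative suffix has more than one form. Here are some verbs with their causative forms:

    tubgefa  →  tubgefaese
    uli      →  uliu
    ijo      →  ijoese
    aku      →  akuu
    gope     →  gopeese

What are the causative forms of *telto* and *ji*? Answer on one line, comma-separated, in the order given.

teltoese, jiu

The suffix is conditioned by the last vowel: -u when the last vowel of the stem is a high vowel (*uli*, *aku*); -ese when the last vowel of the stem is a non-high vowel (*tubgefa*, *ijo*, *gope*).
Since the last vowel of *telto* is /o/ (a non-high vowel), it takes -ese, giving *teltoese*.
*ji* — last vowel /i/ (a high vowel) → -u → *jiu*.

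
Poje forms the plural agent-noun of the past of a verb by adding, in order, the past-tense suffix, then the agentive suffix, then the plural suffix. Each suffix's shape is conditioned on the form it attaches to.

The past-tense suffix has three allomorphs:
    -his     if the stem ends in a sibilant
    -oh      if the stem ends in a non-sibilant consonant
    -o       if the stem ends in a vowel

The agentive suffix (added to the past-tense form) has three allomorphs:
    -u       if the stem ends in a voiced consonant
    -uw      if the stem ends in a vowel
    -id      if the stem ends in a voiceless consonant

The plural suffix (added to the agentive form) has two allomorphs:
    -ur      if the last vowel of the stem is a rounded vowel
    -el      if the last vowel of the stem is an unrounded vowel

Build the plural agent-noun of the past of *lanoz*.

lanozhisidel

The final sound of *lanoz* is /z/, which is a sibilant, so the past-tense suffix is -his, giving *lanozhis*.
The past-tense form *lanozhis* — final sound /s/ (a voiceless consonant) → -id → *lanozhisid*.
Since the last vowel of the agentive form *lanozhisid* is /i/ (an unrounded vowel), it takes -el, giving *lanozhisidel*.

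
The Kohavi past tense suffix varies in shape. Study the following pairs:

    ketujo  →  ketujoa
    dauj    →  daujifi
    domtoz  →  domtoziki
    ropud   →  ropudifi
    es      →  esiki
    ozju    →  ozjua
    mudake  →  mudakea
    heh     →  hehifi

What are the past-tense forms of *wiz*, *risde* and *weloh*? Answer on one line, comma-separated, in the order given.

wiziki, risdea, welohifi

The pattern is sibilance of the final sound: -iki when the stem ends in a sibilant (*domtoz*, *es*); -ifi when the stem ends in a non-sibilant consonant (*dauj*, *ropud*, *heh*); -a when the stem ends in a vowel (*ketujo*, *ozju*, *mudake*).
Since the final sound of *wiz* is /z/ (a sibilant), it takes -iki, giving *wiziki*.
The final sound of *risde* is /e/, which is a vowel, so the suffix is -a, giving *risdea*.
The final sound of *weloh* is /h/, which is a non-sibilant consonant, so the suffix is -ifi, giving *welohifi*.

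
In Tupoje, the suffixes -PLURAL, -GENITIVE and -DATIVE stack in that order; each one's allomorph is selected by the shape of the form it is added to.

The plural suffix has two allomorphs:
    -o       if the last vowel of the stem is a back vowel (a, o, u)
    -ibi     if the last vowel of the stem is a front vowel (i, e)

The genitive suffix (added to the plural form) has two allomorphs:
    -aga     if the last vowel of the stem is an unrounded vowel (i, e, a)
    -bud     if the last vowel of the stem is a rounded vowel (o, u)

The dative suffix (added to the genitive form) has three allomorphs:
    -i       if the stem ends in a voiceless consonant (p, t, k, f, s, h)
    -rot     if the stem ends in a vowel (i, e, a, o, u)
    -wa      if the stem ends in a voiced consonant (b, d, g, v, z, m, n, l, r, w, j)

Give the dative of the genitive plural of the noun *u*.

uobudwa

*u* — last vowel /u/ (a back vowel) → -o → *uo*.
Since the last vowel of the plural form *uo* is /o/ (a rounded vowel), it takes -bud, giving *uobud*.
Since the final sound of the genitive form *uobud* is /d/ (a voiced consonant), it takes -wa, giving *uobudwa*.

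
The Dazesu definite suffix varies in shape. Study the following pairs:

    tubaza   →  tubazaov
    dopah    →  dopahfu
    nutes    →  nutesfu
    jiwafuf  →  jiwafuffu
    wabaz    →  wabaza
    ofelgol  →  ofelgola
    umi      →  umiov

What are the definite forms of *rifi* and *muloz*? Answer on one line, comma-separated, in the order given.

rifiov, muloza

The suffix is conditioned by the final sound: -fu when the stem ends in a voiceless consonant (*dopah*, *nutes*, *jiwafuf*); -a when the stem ends in a voiced consonant (*wabaz*, *ofelgol*); -ov when the stem ends in a vowel (*tubaza*, *umi*).
Since the final sound of *rifi* is /i/ (a vowel), it takes -ov, giving *rifiov*.
Since the final sound of *muloz* is /z/ (a voiced consonant), it takes -a, giving *muloza*.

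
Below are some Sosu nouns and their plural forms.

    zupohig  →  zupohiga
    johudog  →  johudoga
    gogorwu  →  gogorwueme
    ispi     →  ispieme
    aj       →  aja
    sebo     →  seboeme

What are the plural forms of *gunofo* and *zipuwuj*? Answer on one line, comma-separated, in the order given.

gunofoeme, zipuwuja

Looking at the final sound of each stem: -a when the stem ends in a consonant (*zupohig*, *johudog*, *aj*); -eme when the stem ends in a vowel (*gogorwu*, *ispi*, *sebo*).
*gunofo*: final sound = /o/, a vowel → -eme → *gunofoeme*.
The final sound of *zipuwuj* is /j/, which is a consonant, so the suffix is -a, giving *zipuwuja*.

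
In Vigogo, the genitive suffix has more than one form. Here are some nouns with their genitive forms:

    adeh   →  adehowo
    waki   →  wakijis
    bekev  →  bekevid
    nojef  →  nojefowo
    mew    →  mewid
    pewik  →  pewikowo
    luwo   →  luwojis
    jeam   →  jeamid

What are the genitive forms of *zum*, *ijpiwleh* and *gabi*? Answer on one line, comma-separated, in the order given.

The suffix is conditioned by the final sound: -owo when the stem ends in a voiceless consonant (*adeh*, *nojef*, *pewik*); -id when the stem ends in a voiced consonant (*bekev*, *mew*, *jeam*); -jis when the stem ends in a vowel (*waki*, *luwo*).
Since the final sound of *zum* is /m/ (a voiced consonant), it takes -id, giving *zumid*.
Since the final sound of *ijpiwleh* is /h/ (a voiceless consonant), it takes -owo, giving *ijpiwlehowo*.
*gabi*: final sound = /i/, a vowel → -jis → *gabijis*.

zumid, ijpiwlehowo, gabijis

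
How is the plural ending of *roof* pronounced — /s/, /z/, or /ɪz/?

/s/

The stem *roof* ends in a voiceless non-sibilant consonant.
The plural suffix surfaces as /ɪz/ after sibilants, /s/ after other voiceless consonants, and /z/ after other voiced sounds.
So the plural -s on *roof* is pronounced /s/.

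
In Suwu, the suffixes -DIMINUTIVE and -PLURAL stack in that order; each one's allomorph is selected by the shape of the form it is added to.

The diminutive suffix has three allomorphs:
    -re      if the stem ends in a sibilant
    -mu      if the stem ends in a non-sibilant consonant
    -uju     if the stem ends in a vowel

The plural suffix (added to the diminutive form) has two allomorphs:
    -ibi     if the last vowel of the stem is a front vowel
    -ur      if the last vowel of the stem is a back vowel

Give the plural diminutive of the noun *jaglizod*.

Since the final sound of *jaglizod* is /d/ (a non-sibilant consonant), it takes -mu, giving *jaglizodmu*.
The diminutive form *jaglizodmu* — last vowel /u/ (a back vowel) → -ur → *jaglizodmuur*.

jaglizodmuur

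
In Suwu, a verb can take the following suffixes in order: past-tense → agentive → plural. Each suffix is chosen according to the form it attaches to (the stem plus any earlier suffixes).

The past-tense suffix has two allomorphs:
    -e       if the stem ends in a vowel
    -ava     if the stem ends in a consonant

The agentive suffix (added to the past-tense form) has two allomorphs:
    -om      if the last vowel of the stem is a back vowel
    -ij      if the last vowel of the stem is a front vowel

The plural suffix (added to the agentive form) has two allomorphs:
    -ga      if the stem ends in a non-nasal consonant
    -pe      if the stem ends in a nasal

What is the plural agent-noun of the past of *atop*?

atopavaompe

The final sound of *atop* is /p/, which is a consonant, so the past-tense suffix is -ava, giving *atopava*.
The last vowel of the past-tense form *atopava* is /a/, which is a back vowel, so the agentive suffix is -om, giving *atopavaom*.
Since the final consonant of the agentive form *atopavaom* is /m/ (a nasal), it takes -pe, giving *atopavaompe*.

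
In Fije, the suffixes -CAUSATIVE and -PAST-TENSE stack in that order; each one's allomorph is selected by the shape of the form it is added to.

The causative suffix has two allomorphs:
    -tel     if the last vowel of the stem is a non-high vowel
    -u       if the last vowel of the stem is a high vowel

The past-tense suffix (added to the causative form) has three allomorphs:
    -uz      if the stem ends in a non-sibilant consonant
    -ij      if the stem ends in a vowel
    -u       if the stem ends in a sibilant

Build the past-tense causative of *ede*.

*ede*: last vowel = /e/, a non-high vowel → -tel → *edetel*.
The final sound of the causative form *edetel* is /l/, which is a non-sibilant consonant, so the past-tense suffix is -uz, giving *edeteluz*.

edeteluz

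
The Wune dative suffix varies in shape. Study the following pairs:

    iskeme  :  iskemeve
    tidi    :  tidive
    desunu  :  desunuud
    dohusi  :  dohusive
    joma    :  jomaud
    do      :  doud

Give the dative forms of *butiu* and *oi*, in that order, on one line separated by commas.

Looking at the last vowel of each stem: -ve when the last vowel of the stem is a front vowel (*iskeme*, *tidi*, *dohusi*); -ud when the last vowel of the stem is a back vowel (*desunu*, *joma*, *do*).
*butiu* — last vowel /u/ (a back vowel) → -ud → *butiuud*.
*oi* — last vowel /i/ (a front vowel) → -ve → *oive*.

butiuud, oive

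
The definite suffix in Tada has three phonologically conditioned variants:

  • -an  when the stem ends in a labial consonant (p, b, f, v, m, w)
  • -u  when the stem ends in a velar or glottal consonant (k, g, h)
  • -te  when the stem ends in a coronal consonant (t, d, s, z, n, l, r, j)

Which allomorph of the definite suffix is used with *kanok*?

Since the final consonant of *kanok* is /k/ (velar/glottal), it takes -u.

-u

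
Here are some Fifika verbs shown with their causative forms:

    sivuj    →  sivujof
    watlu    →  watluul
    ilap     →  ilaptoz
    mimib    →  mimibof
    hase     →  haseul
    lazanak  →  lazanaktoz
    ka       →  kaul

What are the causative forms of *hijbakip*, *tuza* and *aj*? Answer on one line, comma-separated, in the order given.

The suffix is conditioned by the final sound: -toz when the stem ends in a voiceless consonant (*ilap*, *lazanak*); -of when the stem ends in a voiced consonant (*sivuj*, *mimib*); -ul when the stem ends in a vowel (*watlu*, *hase*, *ka*).
*hijbakip* — final sound /p/ (a voiceless consonant) → -toz → *hijbakiptoz*.
Since the final sound of *tuza* is /a/ (a vowel), it takes -ul, giving *tuzaul*.
*aj* — final sound /j/ (a voiced consonant) → -of → *ajof*.

hijbakiptoz, tuzaul, ajof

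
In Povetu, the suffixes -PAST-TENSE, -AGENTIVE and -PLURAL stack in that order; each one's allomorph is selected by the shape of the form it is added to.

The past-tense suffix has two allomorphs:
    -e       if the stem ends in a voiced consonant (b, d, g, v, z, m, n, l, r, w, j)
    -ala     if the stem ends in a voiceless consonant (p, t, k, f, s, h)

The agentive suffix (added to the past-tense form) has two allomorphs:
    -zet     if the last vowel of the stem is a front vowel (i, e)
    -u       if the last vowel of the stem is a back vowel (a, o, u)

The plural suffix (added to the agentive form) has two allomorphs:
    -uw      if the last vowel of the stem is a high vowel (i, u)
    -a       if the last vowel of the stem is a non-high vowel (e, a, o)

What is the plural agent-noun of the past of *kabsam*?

Since the final consonant of *kabsam* is /m/ (voiced), it takes -e, giving *kabsame*.
The past-tense form *kabsame* — last vowel /e/ (a front vowel) → -zet → *kabsamezet*.
Since the last vowel of the agentive form *kabsamezet* is /e/ (a non-high vowel), it takes -a, giving *kabsamezeta*.

kabsamezeta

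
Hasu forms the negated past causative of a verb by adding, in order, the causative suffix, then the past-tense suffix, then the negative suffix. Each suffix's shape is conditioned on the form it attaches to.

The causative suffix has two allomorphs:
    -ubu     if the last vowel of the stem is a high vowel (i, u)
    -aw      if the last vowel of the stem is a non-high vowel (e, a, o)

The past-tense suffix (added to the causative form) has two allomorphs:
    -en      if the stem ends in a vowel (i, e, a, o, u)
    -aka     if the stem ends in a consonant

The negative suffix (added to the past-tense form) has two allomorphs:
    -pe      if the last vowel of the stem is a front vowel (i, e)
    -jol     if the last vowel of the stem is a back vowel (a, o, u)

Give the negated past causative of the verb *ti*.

tiubuenpe

The last vowel of *ti* is /i/, which is a high vowel, so the causative suffix is -ubu, giving *tiubu*.
The causative form *tiubu* — final sound /u/ (a vowel) → -en → *tiubuen*.
The last vowel of the past-tense form *tiubuen* is /e/, which is a front vowel, so the negative suffix is -pe, giving *tiubuenpe*.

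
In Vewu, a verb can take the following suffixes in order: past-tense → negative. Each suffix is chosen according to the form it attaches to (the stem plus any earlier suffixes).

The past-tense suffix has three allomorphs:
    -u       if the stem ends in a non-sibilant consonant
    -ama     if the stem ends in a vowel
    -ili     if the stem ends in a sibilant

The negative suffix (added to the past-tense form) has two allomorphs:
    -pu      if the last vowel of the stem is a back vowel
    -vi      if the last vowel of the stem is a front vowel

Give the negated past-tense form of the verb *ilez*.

The final sound of *ilez* is /z/, which is a sibilant, so the past-tense suffix is -ili, giving *ilezili*.
The last vowel of the past-tense form *ilezili* is /i/, which is a front vowel, so the negative suffix is -vi, giving *ilezilivi*.

ilezilivi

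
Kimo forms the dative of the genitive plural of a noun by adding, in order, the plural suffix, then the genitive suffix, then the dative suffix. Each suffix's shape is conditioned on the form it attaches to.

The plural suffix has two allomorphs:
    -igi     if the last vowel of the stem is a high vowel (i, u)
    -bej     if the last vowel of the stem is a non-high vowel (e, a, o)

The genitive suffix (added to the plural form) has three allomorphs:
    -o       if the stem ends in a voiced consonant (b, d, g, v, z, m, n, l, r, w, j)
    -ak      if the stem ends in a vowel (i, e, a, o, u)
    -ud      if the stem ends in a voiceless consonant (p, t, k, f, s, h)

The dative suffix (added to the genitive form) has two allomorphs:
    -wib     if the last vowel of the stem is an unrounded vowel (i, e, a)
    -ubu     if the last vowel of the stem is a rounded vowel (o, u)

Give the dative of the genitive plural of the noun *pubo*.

pubobejoubu

The last vowel of *pubo* is /o/, which is a non-high vowel, so the plural suffix is -bej, giving *pubobej*.
The final sound of the plural form *pubobej* is /j/, which is a voiced consonant, so the genitive suffix is -o, giving *pubobejo*.
The genitive form *pubobejo*: last vowel = /o/, a rounded vowel → -ubu → *pubobejoubu*.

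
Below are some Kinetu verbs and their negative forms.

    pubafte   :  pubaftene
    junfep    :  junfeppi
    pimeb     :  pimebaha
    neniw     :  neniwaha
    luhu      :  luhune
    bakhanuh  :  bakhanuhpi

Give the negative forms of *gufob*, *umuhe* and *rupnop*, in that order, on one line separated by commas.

The pattern is voicing of the final sound: -pi when the stem ends in a voiceless consonant (*junfep*, *bakhanuh*); -aha when the stem ends in a voiced consonant (*pimeb*, *neniw*); -ne when the stem ends in a vowel (*pubafte*, *luhu*).
Since the final sound of *gufob* is /b/ (a voiced consonant), it takes -aha, giving *gufobaha*.
Since the final sound of *umuhe* is /e/ (a vowel), it takes -ne, giving *umuhene*.
The final sound of *rupnop* is /p/, which is a voiceless consonant, so the suffix is -pi, giving *rupnoppi*.

gufobaha, umuhene, rupnoppi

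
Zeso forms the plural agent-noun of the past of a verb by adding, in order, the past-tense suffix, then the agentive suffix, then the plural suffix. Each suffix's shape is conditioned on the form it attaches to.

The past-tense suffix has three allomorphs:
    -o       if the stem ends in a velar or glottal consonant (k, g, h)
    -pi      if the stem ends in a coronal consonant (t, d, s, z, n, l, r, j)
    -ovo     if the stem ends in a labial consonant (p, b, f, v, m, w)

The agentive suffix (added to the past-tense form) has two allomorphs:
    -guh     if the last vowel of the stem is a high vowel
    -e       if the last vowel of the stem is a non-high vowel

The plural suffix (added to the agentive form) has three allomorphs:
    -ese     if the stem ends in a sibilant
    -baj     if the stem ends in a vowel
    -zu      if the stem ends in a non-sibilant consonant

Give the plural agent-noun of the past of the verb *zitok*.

*zitok*: final consonant = /k/, velar/glottal → -o → *zitoko*.
The past-tense form *zitoko* — last vowel /o/ (a non-high vowel) → -e → *zitokoe*.
The agentive form *zitokoe* — final sound /e/ (a vowel) → -baj → *zitokoebaj*.

zitokoebaj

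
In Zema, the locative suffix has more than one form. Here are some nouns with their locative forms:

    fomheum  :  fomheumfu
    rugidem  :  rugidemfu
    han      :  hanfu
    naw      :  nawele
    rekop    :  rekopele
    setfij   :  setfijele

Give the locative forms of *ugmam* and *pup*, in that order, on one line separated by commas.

ugmamfu, pupele

The suffix is conditioned by the final consonant: -fu when the stem ends in a nasal (*fomheum*, *rugidem*, *han*); -ele when the stem ends in a non-nasal consonant (*naw*, *rekop*, *setfij*).
*ugmam*: final consonant = /m/, a nasal → -fu → *ugmamfu*.
*pup* — final consonant /p/ (non-nasal) → -ele → *pupele*.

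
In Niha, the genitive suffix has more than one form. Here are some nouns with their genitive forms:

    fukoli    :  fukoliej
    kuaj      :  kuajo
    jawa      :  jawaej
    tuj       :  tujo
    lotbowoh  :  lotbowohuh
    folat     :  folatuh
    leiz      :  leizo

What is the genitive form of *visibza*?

visibzaej

The alternation tracks the final sound of the stem — -uh when the stem ends in a voiceless consonant (*lotbowoh*, *folat*); -o when the stem ends in a voiced consonant (*kuaj*, *tuj*, *leiz*); -ej when the stem ends in a vowel (*fukoli*, *jawa*).
*visibza* — final sound /a/ (a vowel) → -ej → *visibzaej*.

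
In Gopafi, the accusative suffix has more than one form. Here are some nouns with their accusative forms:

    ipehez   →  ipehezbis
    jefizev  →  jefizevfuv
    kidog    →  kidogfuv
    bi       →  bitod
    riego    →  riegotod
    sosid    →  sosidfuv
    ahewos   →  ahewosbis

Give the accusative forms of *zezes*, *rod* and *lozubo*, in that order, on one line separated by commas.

Looking at the final sound of each stem: -bis when the stem ends in a sibilant (*ipehez*, *ahewos*); -fuv when the stem ends in a non-sibilant consonant (*jefizev*, *kidog*, *sosid*); -tod when the stem ends in a vowel (*bi*, *riego*).
Since the final sound of *zezes* is /s/ (a sibilant), it takes -bis, giving *zezesbis*.
*rod* — final sound /d/ (a non-sibilant consonant) → -fuv → *rodfuv*.
Since the final sound of *lozubo* is /o/ (a vowel), it takes -tod, giving *lozubotod*.

zezesbis, rodfuv, lozubotod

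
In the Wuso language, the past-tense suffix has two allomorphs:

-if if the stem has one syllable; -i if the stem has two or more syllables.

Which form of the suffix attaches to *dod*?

*dod* has one syllable, so the suffix is -if.

-if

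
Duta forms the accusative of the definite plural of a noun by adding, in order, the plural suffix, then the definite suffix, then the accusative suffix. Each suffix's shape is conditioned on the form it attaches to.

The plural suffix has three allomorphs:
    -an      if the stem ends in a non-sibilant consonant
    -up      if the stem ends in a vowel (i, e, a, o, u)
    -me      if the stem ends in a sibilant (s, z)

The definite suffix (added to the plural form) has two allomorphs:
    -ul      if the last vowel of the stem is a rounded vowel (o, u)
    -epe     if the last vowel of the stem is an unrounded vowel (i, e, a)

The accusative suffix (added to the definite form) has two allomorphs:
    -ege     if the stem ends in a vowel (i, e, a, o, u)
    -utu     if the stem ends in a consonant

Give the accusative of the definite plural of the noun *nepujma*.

Since the final sound of *nepujma* is /a/ (a vowel), it takes -up, giving *nepujmaup*.
The last vowel of the plural form *nepujmaup* is /u/, which is a rounded vowel, so the definite suffix is -ul, giving *nepujmaupul*.
Since the final sound of the definite form *nepujmaupul* is /l/ (a consonant), it takes -utu, giving *nepujmaupulutu*.

nepujmaupulutu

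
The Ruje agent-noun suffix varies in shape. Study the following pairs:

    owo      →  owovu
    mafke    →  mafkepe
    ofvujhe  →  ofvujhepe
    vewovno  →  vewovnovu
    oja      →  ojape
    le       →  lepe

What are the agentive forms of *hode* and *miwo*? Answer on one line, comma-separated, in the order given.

Looking at the last vowel of each stem: -vu when the last vowel of the stem is a rounded vowel (*owo*, *vewovno*); -pe when the last vowel of the stem is an unrounded vowel (*mafke*, *ofvujhe*, *oja*, *le*).
*hode* — last vowel /e/ (an unrounded vowel) → -pe → *hodepe*.
*miwo* — last vowel /o/ (a rounded vowel) → -vu → *miwovu*.

hodepe, miwovu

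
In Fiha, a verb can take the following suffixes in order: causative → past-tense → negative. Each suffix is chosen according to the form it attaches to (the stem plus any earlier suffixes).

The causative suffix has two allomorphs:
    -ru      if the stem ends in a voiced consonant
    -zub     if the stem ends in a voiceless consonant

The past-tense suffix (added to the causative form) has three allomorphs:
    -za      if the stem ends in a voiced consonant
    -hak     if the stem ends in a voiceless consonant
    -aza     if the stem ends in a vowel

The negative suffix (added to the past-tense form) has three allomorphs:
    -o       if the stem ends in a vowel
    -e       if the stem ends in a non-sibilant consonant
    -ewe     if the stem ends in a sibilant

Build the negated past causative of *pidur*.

*pidur* — final consonant /r/ (voiced) → -ru → *pidurru*.
The causative form *pidurru*: final sound = /u/, a vowel → -aza → *pidurruaza*.
Since the final sound of the past-tense form *pidurruaza* is /a/ (a vowel), it takes -o, giving *pidurruazao*.

pidurruazao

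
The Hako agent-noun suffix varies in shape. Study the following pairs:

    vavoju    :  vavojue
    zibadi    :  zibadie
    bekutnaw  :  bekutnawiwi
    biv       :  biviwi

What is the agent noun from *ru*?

Looking at the final sound of each stem: -iwi when the stem ends in a consonant (*bekutnaw*, *biv*); -e when the stem ends in a vowel (*vavoju*, *zibadi*).
Since the final sound of *ru* is /u/ (a vowel), it takes -e, giving *rue*.

rue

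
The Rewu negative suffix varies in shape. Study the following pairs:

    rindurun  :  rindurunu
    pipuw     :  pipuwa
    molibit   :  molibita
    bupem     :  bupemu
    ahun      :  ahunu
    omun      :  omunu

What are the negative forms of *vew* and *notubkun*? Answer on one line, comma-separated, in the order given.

vewa, notubkunu

Looking at the final consonant of each stem: -u when the stem ends in a nasal (*rindurun*, *bupem*, *ahun*, *omun*); -a when the stem ends in a non-nasal consonant (*pipuw*, *molibit*).
The final consonant of *vew* is /w/, which is non-nasal, so the suffix is -a, giving *vewa*.
*notubkun*: final consonant = /n/, a nasal → -u → *notubkunu*.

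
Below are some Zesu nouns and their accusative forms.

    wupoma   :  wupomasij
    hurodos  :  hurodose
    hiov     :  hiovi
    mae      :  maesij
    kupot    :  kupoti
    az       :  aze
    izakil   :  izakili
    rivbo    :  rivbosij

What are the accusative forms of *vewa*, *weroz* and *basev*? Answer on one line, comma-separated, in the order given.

vewasij, weroze, basevi

The pattern is sibilance of the final sound: -e when the stem ends in a sibilant (*hurodos*, *az*); -i when the stem ends in a non-sibilant consonant (*hiov*, *kupot*, *izakil*); -sij when the stem ends in a vowel (*wupoma*, *mae*, *rivbo*).
Since the final sound of *vewa* is /a/ (a vowel), it takes -sij, giving *vewasij*.
*weroz* — final sound /z/ (a sibilant) → -e → *weroze*.
The final sound of *basev* is /v/, which is a non-sibilant consonant, so the suffix is -i, giving *basevi*.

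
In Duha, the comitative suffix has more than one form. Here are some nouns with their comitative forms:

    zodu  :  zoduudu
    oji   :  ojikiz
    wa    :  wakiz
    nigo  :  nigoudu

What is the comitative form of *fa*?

The suffix is conditioned by the last vowel: -udu when the last vowel of the stem is a rounded vowel (*zodu*, *nigo*); -kiz when the last vowel of the stem is an unrounded vowel (*oji*, *wa*).
Since the last vowel of *fa* is /a/ (an unrounded vowel), it takes -kiz, giving *fakiz*.

fakiz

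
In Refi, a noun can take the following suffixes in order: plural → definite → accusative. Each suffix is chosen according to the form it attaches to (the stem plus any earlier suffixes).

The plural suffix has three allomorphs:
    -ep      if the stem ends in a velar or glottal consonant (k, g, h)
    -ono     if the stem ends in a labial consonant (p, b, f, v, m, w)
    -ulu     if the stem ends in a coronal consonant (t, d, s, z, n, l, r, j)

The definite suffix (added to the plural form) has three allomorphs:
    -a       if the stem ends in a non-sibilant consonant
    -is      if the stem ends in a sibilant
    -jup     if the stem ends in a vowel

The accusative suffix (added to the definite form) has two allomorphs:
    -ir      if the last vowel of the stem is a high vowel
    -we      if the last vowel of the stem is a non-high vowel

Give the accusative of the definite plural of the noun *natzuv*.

*natzuv* — final consonant /v/ (labial) → -ono → *natzuvono*.
The final sound of the plural form *natzuvono* is /o/, which is a vowel, so the definite suffix is -jup, giving *natzuvonojup*.
The definite form *natzuvonojup* — last vowel /u/ (a high vowel) → -ir → *natzuvonojupir*.

natzuvonojupir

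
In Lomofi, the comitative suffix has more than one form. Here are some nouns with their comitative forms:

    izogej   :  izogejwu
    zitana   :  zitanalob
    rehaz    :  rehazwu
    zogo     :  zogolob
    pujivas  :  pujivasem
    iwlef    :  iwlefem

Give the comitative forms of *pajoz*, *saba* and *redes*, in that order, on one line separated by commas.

pajozwu, sabalob, redesem

The alternation tracks the final sound of the stem — -em when the stem ends in a voiceless consonant (*pujivas*, *iwlef*); -wu when the stem ends in a voiced consonant (*izogej*, *rehaz*); -lob when the stem ends in a vowel (*zitana*, *zogo*).
*pajoz*: final sound = /z/, a voiced consonant → -wu → *pajozwu*.
*saba*: final sound = /a/, a vowel → -lob → *sabalob*.
*redes*: final sound = /s/, a voiceless consonant → -em → *redesem*.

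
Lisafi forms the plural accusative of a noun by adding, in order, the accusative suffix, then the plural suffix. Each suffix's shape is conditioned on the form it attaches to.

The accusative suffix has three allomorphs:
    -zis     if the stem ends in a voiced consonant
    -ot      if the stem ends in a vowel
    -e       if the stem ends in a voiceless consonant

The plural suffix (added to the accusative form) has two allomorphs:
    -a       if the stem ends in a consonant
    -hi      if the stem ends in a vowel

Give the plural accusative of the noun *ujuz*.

ujuzzisa

Since the final sound of *ujuz* is /z/ (a voiced consonant), it takes -zis, giving *ujuzzis*.
The final sound of the accusative form *ujuzzis* is /s/, which is a consonant, so the plural suffix is -a, giving *ujuzzisa*.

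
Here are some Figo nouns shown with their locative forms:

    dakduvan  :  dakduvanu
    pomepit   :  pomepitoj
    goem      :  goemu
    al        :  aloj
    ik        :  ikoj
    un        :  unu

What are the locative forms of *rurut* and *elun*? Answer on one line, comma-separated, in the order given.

rurutoj, elunu

The pattern is nasality of the final consonant: -u when the stem ends in a nasal (*dakduvan*, *goem*, *un*); -oj when the stem ends in a non-nasal consonant (*pomepit*, *al*, *ik*).
*rurut*: final consonant = /t/, non-nasal → -oj → *rurutoj*.
Since the final consonant of *elun* is /n/ (a nasal), it takes -u, giving *elunu*.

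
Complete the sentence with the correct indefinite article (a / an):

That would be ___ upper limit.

an

The indefinite article is chosen by the initial *sound* of the following word, not its spelling.
*upper* begins with the sound /ʌ/ (u pronounced /ʌ/) — a vowel sound.
So the article is *an*: That would be an upper limit.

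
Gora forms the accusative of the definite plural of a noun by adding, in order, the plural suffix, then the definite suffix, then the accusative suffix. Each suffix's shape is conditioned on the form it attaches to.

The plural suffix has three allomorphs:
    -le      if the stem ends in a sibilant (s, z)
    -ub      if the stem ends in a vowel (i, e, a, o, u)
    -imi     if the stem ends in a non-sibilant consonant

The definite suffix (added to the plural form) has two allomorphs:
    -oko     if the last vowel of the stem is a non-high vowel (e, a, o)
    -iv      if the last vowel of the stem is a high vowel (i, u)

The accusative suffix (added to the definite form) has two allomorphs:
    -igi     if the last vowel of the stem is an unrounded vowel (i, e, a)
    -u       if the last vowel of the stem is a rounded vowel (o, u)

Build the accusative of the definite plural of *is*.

*is*: final sound = /s/, a sibilant → -le → *isle*.
The plural form *isle*: last vowel = /e/, a non-high vowel → -oko → *isleoko*.
The last vowel of the definite form *isleoko* is /o/, which is a rounded vowel, so the accusative suffix is -u, giving *isleokou*.

isleokou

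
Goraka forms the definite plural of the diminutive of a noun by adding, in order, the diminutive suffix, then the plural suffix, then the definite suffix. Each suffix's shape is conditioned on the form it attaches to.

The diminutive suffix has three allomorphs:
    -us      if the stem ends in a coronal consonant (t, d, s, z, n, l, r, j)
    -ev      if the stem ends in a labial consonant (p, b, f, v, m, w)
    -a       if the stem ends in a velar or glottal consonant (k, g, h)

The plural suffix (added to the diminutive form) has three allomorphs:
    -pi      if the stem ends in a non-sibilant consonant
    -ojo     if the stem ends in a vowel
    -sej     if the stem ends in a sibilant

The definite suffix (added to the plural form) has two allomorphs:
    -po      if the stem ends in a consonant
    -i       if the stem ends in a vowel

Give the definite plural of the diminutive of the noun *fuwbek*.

fuwbekaojoi

The final consonant of *fuwbek* is /k/, which is velar/glottal, so the diminutive suffix is -a, giving *fuwbeka*.
The final sound of the diminutive form *fuwbeka* is /a/, which is a vowel, so the plural suffix is -ojo, giving *fuwbekaojo*.
The final sound of the plural form *fuwbekaojo* is /o/, which is a vowel, so the definite suffix is -i, giving *fuwbekaojoi*.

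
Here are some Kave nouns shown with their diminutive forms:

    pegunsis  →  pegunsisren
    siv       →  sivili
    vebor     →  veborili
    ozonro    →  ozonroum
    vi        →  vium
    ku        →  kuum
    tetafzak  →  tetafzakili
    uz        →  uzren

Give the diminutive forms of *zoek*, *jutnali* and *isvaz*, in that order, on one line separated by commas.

The suffix is conditioned by the final sound: -ren when the stem ends in a sibilant (*pegunsis*, *uz*); -ili when the stem ends in a non-sibilant consonant (*siv*, *vebor*, *tetafzak*); -um when the stem ends in a vowel (*ozonro*, *vi*, *ku*).
*zoek* — final sound /k/ (a non-sibilant consonant) → -ili → *zoekili*.
*jutnali* — final sound /i/ (a vowel) → -um → *jutnalium*.
*isvaz*: final sound = /z/, a sibilant → -ren → *isvazren*.

zoekili, jutnalium, isvazren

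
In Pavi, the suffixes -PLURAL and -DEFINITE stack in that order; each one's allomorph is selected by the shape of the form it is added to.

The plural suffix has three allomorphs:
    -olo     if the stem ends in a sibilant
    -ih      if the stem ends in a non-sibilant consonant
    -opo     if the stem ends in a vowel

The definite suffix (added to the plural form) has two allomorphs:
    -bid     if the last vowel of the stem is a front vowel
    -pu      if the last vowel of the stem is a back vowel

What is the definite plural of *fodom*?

Since the final sound of *fodom* is /m/ (a non-sibilant consonant), it takes -ih, giving *fodomih*.
The plural form *fodomih*: last vowel = /i/, a front vowel → -bid → *fodomihbid*.

fodomihbid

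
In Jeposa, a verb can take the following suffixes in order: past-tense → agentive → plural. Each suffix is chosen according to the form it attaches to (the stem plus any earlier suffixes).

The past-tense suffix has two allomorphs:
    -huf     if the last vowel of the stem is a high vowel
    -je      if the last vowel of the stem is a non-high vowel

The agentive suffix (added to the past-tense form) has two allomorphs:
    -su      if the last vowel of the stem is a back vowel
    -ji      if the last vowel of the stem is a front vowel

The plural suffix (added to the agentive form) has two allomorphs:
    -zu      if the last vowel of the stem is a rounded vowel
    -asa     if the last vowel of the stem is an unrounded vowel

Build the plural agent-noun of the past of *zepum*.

zepumhufsuzu

Since the last vowel of *zepum* is /u/ (a high vowel), it takes -huf, giving *zepumhuf*.
The last vowel of the past-tense form *zepumhuf* is /u/, which is a back vowel, so the agentive suffix is -su, giving *zepumhufsu*.
The agentive form *zepumhufsu*: last vowel = /u/, a rounded vowel → -zu → *zepumhufsuzu*.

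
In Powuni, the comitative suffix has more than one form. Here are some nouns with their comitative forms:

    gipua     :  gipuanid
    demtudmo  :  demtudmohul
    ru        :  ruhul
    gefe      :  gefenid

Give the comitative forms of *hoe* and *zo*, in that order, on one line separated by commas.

hoenid, zohul

The pattern is rounding harmony: -hul when the last vowel of the stem is a rounded vowel (*demtudmo*, *ru*); -nid when the last vowel of the stem is an unrounded vowel (*gipua*, *gefe*).
Since the last vowel of *hoe* is /e/ (an unrounded vowel), it takes -nid, giving *hoenid*.
*zo*: last vowel = /o/, a rounded vowel → -hul → *zohul*.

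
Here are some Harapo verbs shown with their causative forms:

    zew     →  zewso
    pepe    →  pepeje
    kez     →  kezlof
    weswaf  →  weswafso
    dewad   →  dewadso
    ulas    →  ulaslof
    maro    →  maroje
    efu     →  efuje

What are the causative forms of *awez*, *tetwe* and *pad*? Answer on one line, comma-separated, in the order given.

awezlof, tetweje, padso

Looking at the final sound of each stem: -lof when the stem ends in a sibilant (*kez*, *ulas*); -so when the stem ends in a non-sibilant consonant (*zew*, *weswaf*, *dewad*); -je when the stem ends in a vowel (*pepe*, *maro*, *efu*).
Since the final sound of *awez* is /z/ (a sibilant), it takes -lof, giving *awezlof*.
The final sound of *tetwe* is /e/, which is a vowel, so the suffix is -je, giving *tetweje*.
The final sound of *pad* is /d/, which is a non-sibilant consonant, so the suffix is -so, giving *padso*.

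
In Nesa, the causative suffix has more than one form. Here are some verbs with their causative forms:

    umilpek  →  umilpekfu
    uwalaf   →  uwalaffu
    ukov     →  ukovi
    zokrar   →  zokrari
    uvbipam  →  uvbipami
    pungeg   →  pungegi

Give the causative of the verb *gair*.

gairi

Looking at the final consonant of each stem: -fu when the stem ends in a voiceless consonant (*umilpek*, *uwalaf*); -i when the stem ends in a voiced consonant (*ukov*, *zokrar*, *uvbipam*, *pungeg*).
*gair* — final consonant /r/ (voiced) → -i → *gairi*.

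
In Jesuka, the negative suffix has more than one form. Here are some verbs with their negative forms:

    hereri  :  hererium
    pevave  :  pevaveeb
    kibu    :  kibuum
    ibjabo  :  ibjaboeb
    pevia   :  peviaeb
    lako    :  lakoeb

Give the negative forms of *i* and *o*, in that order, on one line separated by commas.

ium, oeb

Looking at the last vowel of each stem: -um when the last vowel of the stem is a high vowel (*hereri*, *kibu*); -eb when the last vowel of the stem is a non-high vowel (*pevave*, *ibjabo*, *pevia*, *lako*).
Since the last vowel of *i* is /i/ (a high vowel), it takes -um, giving *ium*.
*o*: last vowel = /o/, a non-high vowel → -eb → *oeb*.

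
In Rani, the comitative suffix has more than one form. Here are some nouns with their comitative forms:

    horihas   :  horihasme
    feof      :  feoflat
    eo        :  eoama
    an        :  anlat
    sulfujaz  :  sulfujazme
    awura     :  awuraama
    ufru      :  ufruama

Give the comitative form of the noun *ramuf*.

ramuflat

The alternation tracks the final sound of the stem — -me when the stem ends in a sibilant (*horihas*, *sulfujaz*); -lat when the stem ends in a non-sibilant consonant (*feof*, *an*); -ama when the stem ends in a vowel (*eo*, *awura*, *ufru*).
*ramuf*: final sound = /f/, a non-sibilant consonant → -lat → *ramuflat*.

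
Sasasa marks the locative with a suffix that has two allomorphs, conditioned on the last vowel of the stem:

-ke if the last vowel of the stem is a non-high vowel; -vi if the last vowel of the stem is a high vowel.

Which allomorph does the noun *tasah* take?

*tasah* — last vowel /a/ (a non-high vowel) → -ke.

-ke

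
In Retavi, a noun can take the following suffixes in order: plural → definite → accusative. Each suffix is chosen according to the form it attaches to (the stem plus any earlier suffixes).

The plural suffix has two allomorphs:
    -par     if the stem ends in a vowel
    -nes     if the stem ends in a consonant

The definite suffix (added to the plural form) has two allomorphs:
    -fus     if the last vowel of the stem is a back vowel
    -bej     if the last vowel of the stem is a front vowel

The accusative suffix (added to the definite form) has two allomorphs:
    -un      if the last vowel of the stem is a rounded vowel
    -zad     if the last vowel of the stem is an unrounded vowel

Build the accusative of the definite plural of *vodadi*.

vodadiparfusun

Since the final sound of *vodadi* is /i/ (a vowel), it takes -par, giving *vodadipar*.
Since the last vowel of the plural form *vodadipar* is /a/ (a back vowel), it takes -fus, giving *vodadiparfus*.
The last vowel of the definite form *vodadiparfus* is /u/, which is a rounded vowel, so the accusative suffix is -un, giving *vodadiparfusun*.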